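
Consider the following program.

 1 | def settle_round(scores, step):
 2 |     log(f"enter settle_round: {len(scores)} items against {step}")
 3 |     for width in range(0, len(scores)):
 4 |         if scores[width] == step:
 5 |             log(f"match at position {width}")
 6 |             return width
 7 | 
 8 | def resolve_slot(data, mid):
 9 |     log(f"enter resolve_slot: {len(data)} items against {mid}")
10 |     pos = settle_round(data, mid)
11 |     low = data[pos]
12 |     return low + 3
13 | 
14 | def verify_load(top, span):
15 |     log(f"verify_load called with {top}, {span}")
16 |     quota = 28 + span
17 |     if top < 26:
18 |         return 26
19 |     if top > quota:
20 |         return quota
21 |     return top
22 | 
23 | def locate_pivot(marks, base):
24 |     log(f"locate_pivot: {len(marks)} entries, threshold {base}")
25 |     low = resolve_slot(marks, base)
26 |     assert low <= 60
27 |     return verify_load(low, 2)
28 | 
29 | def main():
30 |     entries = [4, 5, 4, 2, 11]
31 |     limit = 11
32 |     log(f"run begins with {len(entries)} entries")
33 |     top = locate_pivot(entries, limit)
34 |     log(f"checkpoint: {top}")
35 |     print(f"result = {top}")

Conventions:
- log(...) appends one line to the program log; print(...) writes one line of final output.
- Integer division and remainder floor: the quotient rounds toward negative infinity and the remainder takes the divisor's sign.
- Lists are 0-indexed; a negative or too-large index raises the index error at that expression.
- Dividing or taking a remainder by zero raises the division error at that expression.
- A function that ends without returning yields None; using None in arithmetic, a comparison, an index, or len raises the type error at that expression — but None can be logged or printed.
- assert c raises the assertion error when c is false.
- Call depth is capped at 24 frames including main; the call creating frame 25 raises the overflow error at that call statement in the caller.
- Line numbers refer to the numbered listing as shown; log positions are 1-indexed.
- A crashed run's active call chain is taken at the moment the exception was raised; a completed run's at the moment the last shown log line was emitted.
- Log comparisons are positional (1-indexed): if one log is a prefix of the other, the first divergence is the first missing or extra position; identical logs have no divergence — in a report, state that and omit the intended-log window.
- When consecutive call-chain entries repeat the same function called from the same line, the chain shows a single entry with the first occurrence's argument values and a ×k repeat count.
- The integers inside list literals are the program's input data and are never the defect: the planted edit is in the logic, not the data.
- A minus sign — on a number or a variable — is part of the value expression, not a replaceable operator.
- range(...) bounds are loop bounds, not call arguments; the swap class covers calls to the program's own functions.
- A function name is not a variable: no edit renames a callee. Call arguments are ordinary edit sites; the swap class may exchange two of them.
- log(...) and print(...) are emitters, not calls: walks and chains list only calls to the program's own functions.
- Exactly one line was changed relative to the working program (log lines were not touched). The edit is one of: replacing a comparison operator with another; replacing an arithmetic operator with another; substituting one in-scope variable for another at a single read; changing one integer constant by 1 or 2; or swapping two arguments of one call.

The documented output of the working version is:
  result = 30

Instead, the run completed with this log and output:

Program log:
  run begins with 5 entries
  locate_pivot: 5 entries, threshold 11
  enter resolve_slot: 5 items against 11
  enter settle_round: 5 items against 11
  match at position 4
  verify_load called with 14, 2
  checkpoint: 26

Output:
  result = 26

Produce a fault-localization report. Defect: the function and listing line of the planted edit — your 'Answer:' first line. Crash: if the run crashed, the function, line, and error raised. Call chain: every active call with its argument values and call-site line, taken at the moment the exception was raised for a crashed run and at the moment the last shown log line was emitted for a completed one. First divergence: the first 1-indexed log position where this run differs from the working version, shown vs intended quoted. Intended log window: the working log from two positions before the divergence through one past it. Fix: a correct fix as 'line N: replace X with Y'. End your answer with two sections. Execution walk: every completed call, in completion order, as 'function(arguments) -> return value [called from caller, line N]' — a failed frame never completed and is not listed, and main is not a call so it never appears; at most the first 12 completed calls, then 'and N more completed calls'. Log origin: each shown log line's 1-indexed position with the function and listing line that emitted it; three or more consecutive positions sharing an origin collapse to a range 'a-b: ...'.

Answer: the defect is in resolve_slot at line 12.
Key observation: The earliest visible damage is log position 6 — 'verify_load called with 14, 2' rather than the intended 'verify_load called with 33, 2'.
Call chain: main.
First divergence: at position 6 the run shows 'verify_load called with 14, 2' where the working version logs 'verify_load called with 33, 2'.
Intended log window:
  4: enter settle_round: 5 items against 11
  5: match at position 4
  6: verify_load called with 33, 2
  7: checkpoint: 30
Execution walk:
  settle_round([4, 5, 4, 2, 11], 11) -> 4  [called from resolve_slot, line 10]
  resolve_slot([4, 5, 4, 2, 11], 11) -> 14  [called from locate_pivot, line 25]
  verify_load(14, 2) -> 26  [called from locate_pivot, line 27]
  locate_pivot([4, 5, 4, 2, 11], 11) -> 26  [called from main, line 33]
Origin of each log line:
  1: emitted by main (line 32)
  2: emitted by locate_pivot (line 24)
  3: emitted by resolve_slot (line 9)
  4: emitted by settle_round (line 2)
  5: emitted by settle_round (line 5)
  6: emitted by verify_load (line 15)
  7: emitted by main (line 34)
A correct fix: line 12: replace `+` with `*`.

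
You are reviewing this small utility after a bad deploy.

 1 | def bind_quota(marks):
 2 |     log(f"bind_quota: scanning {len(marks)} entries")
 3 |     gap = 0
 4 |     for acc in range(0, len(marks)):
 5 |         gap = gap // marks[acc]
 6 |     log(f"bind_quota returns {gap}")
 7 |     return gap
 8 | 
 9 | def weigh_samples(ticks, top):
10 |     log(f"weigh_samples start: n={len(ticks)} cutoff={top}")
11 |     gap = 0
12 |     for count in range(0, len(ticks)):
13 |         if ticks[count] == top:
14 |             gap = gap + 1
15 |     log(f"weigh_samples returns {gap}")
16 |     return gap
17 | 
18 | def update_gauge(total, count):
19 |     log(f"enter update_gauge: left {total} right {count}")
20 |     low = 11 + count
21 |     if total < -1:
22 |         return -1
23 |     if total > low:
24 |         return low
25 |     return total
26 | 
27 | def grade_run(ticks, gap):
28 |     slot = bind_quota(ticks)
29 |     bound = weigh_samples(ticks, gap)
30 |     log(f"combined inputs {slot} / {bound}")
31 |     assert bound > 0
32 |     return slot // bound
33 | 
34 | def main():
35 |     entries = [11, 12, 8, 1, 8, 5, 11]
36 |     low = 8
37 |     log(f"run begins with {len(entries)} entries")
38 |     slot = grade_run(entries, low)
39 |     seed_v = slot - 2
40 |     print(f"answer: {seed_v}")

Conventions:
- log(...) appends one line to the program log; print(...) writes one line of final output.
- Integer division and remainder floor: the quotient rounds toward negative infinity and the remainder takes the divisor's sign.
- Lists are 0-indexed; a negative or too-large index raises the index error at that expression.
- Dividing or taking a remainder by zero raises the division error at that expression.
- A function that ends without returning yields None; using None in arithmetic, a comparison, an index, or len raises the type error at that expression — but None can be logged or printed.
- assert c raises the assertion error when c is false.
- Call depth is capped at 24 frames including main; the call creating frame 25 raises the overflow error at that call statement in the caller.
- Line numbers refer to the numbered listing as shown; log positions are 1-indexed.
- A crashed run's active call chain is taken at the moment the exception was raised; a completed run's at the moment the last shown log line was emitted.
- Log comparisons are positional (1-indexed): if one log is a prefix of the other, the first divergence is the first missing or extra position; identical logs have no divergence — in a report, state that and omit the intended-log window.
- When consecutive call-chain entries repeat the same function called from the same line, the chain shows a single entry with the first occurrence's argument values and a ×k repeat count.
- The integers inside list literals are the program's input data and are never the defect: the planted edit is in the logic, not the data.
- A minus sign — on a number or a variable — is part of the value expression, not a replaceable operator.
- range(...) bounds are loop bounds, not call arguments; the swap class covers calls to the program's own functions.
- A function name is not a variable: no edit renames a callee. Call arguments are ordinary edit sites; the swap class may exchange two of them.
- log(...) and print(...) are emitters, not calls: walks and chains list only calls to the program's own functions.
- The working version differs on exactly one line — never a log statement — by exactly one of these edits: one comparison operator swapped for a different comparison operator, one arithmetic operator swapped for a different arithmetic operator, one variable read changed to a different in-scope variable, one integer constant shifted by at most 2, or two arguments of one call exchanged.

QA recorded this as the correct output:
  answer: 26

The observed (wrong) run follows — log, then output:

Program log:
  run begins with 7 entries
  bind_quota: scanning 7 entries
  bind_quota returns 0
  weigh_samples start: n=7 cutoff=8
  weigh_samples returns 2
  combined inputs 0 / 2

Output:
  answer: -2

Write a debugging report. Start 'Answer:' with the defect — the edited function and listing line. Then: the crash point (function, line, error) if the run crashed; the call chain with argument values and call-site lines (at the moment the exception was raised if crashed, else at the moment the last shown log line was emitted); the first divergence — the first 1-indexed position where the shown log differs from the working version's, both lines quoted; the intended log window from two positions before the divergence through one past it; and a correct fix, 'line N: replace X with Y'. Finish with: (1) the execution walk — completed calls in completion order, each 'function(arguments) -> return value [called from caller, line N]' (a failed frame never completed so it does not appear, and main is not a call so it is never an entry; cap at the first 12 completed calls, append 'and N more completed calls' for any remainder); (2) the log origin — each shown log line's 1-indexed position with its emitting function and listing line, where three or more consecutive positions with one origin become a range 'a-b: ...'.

Answer: the defect is in bind_quota at line 5.
Key observation: Log line 3 is where behavior first shows: 'bind_quota returns 0' appears instead of 'bind_quota returns 56'.
Call chain: main -> grade_run([11, 12, 8, 1, 8, 5, 11], 8) (called at line 38).
First divergence: position 3 — the shown line 'bind_quota returns 0' should read 'bind_quota returns 56'.
Intended log window:
  1: run begins with 7 entries
  2: bind_quota: scanning 7 entries
  3: bind_quota returns 56
  4: weigh_samples start: n=7 cutoff=8
Execution walk:
  bind_quota([11, 12, 8, 1, 8, 5, 11]) -> 0  [called from grade_run, line 28]
  weigh_samples([11, 12, 8, 1, 8, 5, 11], 8) -> 2  [called from grade_run, line 29]
  grade_run([11, 12, 8, 1, 8, 5, 11], 8) -> 0  [called from main, line 38]
Log line origins:
  1: logged in main at line 37
  2: logged in bind_quota at line 2
  3: logged in bind_quota at line 6
  4: logged in weigh_samples at line 10
  5: logged in weigh_samples at line 15
  6: logged in grade_run at line 30
A correct fix: line 5: replace `//` with `+`.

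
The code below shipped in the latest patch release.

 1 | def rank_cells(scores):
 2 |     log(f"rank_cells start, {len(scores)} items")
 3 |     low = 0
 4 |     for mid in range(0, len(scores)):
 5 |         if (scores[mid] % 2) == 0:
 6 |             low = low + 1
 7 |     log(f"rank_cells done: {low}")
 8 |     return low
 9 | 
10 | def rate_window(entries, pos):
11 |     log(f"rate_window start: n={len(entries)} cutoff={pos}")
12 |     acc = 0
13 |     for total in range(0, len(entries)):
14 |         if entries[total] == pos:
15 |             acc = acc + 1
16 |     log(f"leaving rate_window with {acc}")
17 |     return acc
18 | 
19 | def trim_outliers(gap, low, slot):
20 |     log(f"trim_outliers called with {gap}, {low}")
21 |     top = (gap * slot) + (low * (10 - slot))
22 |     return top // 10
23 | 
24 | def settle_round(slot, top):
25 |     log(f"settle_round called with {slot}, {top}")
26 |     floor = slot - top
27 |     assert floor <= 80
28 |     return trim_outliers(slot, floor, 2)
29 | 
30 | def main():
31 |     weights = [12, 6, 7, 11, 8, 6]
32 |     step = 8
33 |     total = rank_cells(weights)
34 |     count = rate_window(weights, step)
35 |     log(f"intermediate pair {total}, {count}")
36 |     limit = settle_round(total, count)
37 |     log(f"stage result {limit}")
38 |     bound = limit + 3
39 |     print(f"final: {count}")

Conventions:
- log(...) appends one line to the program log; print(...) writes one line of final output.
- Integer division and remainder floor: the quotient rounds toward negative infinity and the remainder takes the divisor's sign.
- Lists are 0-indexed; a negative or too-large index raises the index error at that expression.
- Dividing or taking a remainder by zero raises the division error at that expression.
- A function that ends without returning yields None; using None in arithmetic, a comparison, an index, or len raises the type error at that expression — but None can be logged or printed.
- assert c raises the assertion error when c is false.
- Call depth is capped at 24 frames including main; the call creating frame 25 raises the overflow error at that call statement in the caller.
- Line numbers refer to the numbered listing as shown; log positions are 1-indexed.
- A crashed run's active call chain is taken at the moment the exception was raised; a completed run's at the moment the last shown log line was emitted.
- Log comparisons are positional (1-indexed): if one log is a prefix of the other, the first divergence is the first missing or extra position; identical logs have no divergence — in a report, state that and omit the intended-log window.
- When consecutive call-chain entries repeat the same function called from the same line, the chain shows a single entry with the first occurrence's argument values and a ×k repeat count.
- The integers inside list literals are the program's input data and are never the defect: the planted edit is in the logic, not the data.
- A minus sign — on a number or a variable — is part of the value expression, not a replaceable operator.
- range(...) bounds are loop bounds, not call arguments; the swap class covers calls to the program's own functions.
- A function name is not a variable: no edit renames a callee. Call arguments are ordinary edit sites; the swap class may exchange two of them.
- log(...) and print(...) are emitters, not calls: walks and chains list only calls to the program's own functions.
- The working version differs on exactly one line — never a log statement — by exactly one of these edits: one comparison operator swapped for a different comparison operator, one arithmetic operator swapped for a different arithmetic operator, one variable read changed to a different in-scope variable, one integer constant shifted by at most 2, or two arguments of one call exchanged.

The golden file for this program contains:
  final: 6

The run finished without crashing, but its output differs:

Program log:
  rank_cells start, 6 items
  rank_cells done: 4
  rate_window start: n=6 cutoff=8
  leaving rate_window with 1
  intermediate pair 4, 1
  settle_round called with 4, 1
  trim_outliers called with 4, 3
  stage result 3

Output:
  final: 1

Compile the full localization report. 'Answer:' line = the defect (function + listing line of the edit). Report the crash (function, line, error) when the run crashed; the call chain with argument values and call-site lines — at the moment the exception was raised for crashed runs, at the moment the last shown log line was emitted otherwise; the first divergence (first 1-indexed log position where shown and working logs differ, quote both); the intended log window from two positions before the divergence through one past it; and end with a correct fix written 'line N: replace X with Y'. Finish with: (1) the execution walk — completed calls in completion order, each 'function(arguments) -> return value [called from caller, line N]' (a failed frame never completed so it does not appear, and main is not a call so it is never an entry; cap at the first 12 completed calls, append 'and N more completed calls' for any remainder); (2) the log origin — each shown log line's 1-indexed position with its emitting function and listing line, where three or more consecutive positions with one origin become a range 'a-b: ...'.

Answer: the defect is in main at line 39.
The tell: Nothing in the log betrays the bug — only the output does.
Call chain: main.
First divergence: there is none — every log position agrees.
Execution walk:
  rank_cells([12, 6, 7, 11, 8, 6]) -> 4  [called from main, line 33]
  rate_window([12, 6, 7, 11, 8, 6], 8) -> 1  [called from main, line 34]
  trim_outliers(4, 3, 2) -> 3  [called from settle_round, line 28]
  settle_round(4, 1) -> 3  [called from main, line 36]
Log origins:
  1: emitted by rank_cells (line 2)
  2: emitted by rank_cells (line 7)
  3: emitted by rate_window (line 11)
  4: emitted by rate_window (line 16)
  5: emitted by main (line 35)
  6: emitted by settle_round (line 25)
  7: emitted by trim_outliers (line 20)
  8: emitted by main (line 37)
A correct fix: line 39: replace `count` with `bound`.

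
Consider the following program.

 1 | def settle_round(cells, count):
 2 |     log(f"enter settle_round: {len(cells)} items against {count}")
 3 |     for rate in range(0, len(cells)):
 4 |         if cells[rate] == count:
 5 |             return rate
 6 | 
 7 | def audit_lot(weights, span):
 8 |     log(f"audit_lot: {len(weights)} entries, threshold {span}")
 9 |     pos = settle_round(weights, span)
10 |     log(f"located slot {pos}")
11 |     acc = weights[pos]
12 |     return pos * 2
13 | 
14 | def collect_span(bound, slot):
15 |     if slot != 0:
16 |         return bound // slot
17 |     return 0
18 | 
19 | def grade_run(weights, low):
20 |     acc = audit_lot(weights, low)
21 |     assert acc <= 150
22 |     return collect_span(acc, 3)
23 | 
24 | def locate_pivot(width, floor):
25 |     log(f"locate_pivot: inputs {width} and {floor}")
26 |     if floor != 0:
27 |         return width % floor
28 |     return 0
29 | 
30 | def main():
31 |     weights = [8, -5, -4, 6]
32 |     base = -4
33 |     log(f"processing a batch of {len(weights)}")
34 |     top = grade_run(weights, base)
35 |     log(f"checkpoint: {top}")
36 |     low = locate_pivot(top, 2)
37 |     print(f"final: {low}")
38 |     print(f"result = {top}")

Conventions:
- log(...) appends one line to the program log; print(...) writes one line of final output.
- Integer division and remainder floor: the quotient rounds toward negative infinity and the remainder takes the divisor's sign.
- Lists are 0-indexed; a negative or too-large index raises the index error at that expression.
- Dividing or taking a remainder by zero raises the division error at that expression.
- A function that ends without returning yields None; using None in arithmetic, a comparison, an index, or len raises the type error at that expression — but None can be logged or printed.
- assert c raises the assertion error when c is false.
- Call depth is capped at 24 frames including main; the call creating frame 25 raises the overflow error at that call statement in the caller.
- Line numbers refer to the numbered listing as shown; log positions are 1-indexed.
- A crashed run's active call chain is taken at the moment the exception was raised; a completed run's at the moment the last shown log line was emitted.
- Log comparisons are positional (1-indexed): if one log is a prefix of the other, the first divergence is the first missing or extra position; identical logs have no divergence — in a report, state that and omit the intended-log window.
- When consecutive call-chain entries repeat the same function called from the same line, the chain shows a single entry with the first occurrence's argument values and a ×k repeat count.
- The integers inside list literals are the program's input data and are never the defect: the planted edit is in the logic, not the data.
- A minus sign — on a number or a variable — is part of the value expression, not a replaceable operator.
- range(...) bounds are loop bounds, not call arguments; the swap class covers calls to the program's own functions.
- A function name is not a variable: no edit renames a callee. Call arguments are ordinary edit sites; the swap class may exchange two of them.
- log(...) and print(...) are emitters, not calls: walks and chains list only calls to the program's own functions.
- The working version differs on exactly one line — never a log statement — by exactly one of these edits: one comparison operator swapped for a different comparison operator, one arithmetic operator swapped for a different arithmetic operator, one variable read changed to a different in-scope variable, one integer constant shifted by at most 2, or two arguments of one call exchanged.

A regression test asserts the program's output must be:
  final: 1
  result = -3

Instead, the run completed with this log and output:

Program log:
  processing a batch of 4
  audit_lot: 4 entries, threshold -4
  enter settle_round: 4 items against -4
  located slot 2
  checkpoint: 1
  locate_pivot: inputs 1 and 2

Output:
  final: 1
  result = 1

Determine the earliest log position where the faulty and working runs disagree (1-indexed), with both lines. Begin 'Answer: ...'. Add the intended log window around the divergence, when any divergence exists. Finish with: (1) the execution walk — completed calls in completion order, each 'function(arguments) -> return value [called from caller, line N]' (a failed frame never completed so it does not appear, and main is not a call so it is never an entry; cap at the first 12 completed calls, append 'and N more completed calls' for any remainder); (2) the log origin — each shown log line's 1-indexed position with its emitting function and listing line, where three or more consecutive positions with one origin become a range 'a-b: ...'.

Answer: position 5 — shown 'checkpoint: 1', intended 'checkpoint: -3'.
Intended log window:
  3: enter settle_round: 4 items against -4
  4: located slot 2
  5: checkpoint: -3
  6: locate_pivot: inputs -3 and 2
Execution walk:
  settle_round([8, -5, -4, 6], -4) -> 2  [called from audit_lot, line 9]
  audit_lot([8, -5, -4, 6], -4) -> 4  [called from grade_run, line 20]
  collect_span(4, 3) -> 1  [called from grade_run, line 22]
  grade_run([8, -5, -4, 6], -4) -> 1  [called from main, line 34]
  locate_pivot(1, 2) -> 1  [called from main, line 36]
Log origins:
  1: emitted by main (line 33)
  2: emitted by audit_lot (line 8)
  3: emitted by settle_round (line 2)
  4: emitted by audit_lot (line 10)
  5: emitted by main (line 35)
  6: emitted by locate_pivot (line 25)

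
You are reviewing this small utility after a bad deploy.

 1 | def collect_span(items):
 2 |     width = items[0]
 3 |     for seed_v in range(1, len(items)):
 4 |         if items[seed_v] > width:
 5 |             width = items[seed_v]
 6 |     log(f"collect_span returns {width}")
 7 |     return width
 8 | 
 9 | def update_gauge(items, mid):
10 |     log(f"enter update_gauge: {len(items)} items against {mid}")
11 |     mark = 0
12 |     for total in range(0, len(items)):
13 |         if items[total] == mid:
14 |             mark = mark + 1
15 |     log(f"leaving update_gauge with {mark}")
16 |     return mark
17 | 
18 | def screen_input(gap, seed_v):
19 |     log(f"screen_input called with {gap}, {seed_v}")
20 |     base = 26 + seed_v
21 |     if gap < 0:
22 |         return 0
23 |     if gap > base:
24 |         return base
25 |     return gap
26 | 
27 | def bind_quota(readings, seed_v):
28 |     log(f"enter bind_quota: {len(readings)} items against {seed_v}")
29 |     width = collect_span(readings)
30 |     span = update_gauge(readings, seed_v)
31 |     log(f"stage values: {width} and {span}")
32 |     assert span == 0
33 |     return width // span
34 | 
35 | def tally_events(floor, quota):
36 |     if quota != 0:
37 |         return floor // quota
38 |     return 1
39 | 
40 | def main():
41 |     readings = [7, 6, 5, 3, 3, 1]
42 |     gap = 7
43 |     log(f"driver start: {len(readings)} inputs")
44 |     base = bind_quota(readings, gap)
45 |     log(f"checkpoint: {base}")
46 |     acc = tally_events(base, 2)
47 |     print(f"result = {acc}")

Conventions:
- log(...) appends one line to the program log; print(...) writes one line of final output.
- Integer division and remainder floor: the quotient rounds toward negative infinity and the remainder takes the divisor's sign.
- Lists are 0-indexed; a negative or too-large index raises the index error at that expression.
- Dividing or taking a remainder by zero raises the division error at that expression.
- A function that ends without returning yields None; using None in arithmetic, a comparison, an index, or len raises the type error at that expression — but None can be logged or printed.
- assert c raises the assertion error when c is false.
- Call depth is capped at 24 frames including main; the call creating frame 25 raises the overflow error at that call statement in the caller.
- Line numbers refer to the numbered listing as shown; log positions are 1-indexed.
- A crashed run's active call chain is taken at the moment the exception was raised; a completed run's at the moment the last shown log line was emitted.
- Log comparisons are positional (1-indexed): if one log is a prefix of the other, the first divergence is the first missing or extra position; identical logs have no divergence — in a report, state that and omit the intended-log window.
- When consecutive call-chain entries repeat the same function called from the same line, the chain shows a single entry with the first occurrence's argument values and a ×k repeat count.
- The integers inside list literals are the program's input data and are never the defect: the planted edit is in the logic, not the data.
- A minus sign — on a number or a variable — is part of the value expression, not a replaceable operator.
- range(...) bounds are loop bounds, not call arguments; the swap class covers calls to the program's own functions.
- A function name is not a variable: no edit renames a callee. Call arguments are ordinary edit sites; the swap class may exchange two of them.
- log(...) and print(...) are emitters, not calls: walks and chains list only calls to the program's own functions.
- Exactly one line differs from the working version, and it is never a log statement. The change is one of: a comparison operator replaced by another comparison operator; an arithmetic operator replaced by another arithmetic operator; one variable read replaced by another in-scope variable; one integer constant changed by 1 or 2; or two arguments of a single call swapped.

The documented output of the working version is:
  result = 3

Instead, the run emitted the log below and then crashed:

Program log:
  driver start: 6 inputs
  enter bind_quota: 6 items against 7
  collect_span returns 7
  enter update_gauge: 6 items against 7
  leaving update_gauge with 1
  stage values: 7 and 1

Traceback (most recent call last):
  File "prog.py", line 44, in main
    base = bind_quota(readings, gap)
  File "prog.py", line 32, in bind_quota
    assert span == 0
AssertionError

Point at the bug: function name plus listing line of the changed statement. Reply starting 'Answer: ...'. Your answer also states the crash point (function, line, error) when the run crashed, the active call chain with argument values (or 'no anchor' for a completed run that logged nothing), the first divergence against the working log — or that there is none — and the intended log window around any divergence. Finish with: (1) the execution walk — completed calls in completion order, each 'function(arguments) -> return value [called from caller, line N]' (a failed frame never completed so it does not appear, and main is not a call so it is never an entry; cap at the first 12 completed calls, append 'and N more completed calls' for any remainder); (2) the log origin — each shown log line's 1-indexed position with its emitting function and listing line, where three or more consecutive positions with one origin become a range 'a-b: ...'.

Answer: the defect is in bind_quota at line 32.
Key observation: After 6 matching log lines the faulty run goes silent, while the working version continues with 'checkpoint: 7'.
Crash: bind_quota, line 32, AssertionError.
Call chain: main -> bind_quota([7, 6, 5, 3, 3, 1], 7) (called at line 44).
First divergence: position 7 — after 6 matching lines the faulty run goes silent; intended next line 'checkpoint: 7'.
Intended log window:
  5: leaving update_gauge with 1
  6: stage values: 7 and 1
  7: checkpoint: 7
Execution walk:
  collect_span([7, 6, 5, 3, 3, 1]) -> 7  [called from bind_quota, line 29]
  update_gauge([7, 6, 5, 3, 3, 1], 7) -> 1  [called from bind_quota, line 30]
Log origin:
  1 — main, line 43
  2 — bind_quota, line 28
  3 — collect_span, line 6
  4 — update_gauge, line 10
  5 — update_gauge, line 15
  6 — bind_quota, line 31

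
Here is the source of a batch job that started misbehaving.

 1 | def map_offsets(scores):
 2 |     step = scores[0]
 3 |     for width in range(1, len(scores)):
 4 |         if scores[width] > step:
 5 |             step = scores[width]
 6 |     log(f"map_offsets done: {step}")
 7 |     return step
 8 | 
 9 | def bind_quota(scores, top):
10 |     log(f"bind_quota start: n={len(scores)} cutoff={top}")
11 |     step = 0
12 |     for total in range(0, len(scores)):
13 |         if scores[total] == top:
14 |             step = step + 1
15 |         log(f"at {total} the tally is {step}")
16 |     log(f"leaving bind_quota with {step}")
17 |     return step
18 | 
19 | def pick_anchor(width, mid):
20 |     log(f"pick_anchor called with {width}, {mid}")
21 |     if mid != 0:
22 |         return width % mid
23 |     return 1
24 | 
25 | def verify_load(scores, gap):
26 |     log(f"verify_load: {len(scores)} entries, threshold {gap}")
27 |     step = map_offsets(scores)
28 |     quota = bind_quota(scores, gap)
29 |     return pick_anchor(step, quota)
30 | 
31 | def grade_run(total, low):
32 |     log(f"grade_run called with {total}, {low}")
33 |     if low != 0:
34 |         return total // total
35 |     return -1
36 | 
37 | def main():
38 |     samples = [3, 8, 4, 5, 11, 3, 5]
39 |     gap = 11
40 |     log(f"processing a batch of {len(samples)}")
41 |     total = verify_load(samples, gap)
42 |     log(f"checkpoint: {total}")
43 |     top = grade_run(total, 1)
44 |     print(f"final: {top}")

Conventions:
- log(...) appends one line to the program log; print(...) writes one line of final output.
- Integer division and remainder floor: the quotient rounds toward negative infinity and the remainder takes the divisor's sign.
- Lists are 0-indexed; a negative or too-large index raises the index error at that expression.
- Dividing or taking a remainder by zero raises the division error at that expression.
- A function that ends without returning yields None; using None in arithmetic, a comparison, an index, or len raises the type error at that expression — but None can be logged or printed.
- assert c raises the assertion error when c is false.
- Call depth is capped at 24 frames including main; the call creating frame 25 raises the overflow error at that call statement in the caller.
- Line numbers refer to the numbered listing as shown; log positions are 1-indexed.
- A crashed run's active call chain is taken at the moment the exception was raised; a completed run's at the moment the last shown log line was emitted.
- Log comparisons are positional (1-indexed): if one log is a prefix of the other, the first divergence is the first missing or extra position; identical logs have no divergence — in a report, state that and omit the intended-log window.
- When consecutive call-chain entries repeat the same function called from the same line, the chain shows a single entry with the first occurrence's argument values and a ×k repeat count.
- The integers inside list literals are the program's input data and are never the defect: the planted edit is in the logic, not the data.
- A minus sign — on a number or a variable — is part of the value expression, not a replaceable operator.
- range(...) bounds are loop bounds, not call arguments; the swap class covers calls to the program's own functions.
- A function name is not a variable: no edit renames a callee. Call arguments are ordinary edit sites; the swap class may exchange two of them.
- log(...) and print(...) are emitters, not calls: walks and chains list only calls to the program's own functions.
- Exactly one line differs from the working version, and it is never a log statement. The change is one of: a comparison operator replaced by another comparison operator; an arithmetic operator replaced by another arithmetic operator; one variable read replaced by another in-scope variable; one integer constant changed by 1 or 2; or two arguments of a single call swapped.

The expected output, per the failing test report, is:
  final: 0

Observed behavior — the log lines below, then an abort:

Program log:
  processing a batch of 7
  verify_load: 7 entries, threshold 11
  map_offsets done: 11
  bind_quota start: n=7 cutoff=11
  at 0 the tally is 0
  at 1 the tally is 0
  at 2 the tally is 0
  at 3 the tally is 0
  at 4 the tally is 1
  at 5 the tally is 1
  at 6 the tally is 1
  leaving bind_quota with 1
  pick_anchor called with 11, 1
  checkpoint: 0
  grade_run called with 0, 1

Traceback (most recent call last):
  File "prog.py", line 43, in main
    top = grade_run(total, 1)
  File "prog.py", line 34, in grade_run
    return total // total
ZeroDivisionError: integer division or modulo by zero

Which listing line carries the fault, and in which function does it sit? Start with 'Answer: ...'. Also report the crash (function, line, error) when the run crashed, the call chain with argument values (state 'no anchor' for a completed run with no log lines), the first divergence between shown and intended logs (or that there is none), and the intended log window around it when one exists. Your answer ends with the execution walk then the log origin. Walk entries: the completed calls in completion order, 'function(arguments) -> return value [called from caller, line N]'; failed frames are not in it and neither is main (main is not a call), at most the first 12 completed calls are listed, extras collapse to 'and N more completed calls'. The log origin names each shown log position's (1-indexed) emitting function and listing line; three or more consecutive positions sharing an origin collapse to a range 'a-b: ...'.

Answer: the defect is in grade_run at line 34.
Key observation: All emitted log lines are correct; the crash alone marks the defect.
Crash: grade_run, line 34, ZeroDivisionError.
Call chain: main -> grade_run(0, 1) (called at line 43).
First divergence: none; the two logs match at every position.
Execution walk:
  map_offsets([3, 8, 4, 5, 11, 3, 5]) -> 11  [called from verify_load, line 27]
  bind_quota([3, 8, 4, 5, 11, 3, 5], 11) -> 1  [called from verify_load, line 28]
  pick_anchor(11, 1) -> 0  [called from verify_load, line 29]
  verify_load([3, 8, 4, 5, 11, 3, 5], 11) -> 0  [called from main, line 41]
Log line origins:
  1: from main, line 40
  2: from verify_load, line 26
  3: from map_offsets, line 6
  4: from bind_quota, line 10
  5-11: from bind_quota, line 15
  12: from bind_quota, line 16
  13: from pick_anchor, line 20
  14: from main, line 42
  15: from grade_run, line 32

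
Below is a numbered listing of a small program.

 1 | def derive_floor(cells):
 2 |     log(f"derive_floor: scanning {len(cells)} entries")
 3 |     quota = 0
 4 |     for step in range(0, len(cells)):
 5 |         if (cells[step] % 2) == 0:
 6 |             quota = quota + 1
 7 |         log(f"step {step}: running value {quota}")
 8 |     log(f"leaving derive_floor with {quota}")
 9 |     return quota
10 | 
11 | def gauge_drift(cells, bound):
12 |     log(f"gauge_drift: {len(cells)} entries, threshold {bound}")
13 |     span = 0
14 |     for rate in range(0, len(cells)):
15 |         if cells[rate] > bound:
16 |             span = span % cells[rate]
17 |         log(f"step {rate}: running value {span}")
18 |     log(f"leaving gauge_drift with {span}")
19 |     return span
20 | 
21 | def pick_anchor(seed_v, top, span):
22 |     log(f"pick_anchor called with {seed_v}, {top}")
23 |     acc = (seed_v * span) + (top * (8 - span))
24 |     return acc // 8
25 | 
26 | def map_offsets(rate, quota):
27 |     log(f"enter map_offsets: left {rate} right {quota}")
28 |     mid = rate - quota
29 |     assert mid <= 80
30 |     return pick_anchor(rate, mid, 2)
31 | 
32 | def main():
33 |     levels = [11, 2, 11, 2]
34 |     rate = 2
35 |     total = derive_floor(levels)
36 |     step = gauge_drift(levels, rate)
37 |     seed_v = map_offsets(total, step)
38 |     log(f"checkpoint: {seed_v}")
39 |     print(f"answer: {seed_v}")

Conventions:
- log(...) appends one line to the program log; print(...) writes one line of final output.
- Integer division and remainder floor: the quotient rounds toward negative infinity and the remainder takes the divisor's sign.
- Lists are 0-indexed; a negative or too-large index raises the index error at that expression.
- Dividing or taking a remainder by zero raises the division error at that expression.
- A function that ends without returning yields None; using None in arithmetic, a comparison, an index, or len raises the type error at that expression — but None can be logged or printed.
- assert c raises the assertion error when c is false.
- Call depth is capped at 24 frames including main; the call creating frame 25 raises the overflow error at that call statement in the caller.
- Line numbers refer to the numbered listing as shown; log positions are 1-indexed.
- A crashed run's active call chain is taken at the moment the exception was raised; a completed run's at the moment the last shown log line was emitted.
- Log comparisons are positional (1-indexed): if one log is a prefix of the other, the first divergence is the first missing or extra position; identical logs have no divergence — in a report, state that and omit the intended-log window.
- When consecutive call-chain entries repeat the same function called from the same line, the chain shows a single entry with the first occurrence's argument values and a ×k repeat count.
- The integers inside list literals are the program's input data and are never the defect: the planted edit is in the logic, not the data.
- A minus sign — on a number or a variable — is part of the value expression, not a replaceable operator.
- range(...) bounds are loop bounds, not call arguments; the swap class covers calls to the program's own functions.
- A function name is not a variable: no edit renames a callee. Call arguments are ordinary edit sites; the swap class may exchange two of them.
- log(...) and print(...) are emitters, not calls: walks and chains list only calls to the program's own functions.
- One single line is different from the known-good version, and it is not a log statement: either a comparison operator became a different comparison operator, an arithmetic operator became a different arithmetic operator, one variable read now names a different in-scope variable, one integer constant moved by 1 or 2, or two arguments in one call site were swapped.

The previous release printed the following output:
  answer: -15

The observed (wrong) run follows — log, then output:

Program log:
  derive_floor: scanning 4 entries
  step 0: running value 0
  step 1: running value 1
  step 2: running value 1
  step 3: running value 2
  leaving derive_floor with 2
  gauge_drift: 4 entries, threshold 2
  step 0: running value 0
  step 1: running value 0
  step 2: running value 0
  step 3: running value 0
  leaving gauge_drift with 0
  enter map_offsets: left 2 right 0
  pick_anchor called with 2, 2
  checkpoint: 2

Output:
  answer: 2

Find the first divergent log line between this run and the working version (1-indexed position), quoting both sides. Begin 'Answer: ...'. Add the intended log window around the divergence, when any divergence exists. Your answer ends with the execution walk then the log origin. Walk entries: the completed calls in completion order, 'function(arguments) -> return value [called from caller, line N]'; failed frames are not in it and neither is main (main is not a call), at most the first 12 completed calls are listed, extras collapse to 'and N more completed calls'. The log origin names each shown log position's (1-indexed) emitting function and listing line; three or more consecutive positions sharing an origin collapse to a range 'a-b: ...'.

Answer: at position 8 the run shows 'step 0: running value 0' where the working version logs 'step 0: running value 11'.
Intended log window:
  6: leaving derive_floor with 2
  7: gauge_drift: 4 entries, threshold 2
  8: step 0: running value 11
  9: step 1: running value 11
Execution walk:
  derive_floor([11, 2, 11, 2]) -> 2  [called from main, line 35]
  gauge_drift([11, 2, 11, 2], 2) -> 0  [called from main, line 36]
  pick_anchor(2, 2, 2) -> 2  [called from map_offsets, line 30]
  map_offsets(2, 0) -> 2  [called from main, line 37]
Origin of each log line:
  1: logged in derive_floor at line 2
  2-5: logged in derive_floor at line 7
  6: logged in derive_floor at line 8
  7: logged in gauge_drift at line 12
  8-11: logged in gauge_drift at line 17
  12: logged in gauge_drift at line 18
  13: logged in map_offsets at line 27
  14: logged in pick_anchor at line 22
  15: logged in main at line 38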